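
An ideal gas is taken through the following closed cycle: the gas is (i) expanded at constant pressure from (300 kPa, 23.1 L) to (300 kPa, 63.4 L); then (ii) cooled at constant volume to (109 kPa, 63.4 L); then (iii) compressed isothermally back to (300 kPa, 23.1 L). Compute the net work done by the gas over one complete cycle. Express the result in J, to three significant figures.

Leg (i): W = PΔV = (300)(63.4 − 23.1) = 12090 J.
Leg (ii): W = 0.
Leg (iii): W = PᵢVᵢ ln(V_f/Vᵢ) = (6911) ln(23.1/63.4) = -6977 J.
W_net = 12090 − 6977 = 5113 J.

W_net ≈ 5110 J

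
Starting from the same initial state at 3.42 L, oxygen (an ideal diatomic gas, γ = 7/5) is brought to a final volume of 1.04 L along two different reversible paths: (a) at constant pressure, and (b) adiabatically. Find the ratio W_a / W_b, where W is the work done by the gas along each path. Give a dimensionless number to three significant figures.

W_a / W_b ≈ 0.456

Path (a) isobaric: W = P₁(V₂ − V₁) → W_a/(P₁V₁) = -0.6959.
Path (b) adiabatic: W = P₁V₁(1 − (V₁/V₂)^(γ−1))/(γ−1) → W_b/(P₁V₁) = -1.525.
W_a / W_b = -0.6959 / -1.525 = 0.4564.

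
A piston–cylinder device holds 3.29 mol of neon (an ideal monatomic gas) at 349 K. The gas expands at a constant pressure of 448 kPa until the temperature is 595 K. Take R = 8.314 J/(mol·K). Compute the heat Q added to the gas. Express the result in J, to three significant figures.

Isobaric: W = nRΔT = (3.29)(8.314)(246) = 6729 J.
ΔU = nCᵥΔT with Cᵥ = 3R/2: ΔU = (3.29)(12.47)(246) = 10093 J.
Q = ΔU + W = 10093 + 6729 = 16822 J.

Q ≈ 16800 J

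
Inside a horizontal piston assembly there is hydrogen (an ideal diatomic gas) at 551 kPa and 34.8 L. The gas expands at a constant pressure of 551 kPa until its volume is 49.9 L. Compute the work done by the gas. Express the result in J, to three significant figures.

Isobaric: W = P ΔV.
W = (551 kPa)(49.9 − 34.8 L) = (551)(15.1) = 8320 J.

W ≈ 8320 J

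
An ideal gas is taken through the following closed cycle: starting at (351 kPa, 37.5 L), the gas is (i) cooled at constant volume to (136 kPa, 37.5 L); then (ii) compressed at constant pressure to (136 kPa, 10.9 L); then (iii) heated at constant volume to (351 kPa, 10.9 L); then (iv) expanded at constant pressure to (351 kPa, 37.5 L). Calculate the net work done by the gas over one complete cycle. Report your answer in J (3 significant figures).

W_net ≈ 5720 J

Constant-volume legs do no work.
W(ii) = (136)(10.9 − 37.5) = -3618 J; W(iv) = (351)(37.5 − 10.9) = 9337 J.
W_net = -3618 + 9337 = 5719 J (the clockwise enclosed area).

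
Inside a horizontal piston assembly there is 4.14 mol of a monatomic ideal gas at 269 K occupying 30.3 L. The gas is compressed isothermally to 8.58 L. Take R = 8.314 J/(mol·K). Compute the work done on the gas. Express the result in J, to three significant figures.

W ≈ 11700 J

Isothermal: W = nRT ln(V₂/V₁).
W = (4.14)(8.314)(269) × ln(8.58/30.3)
  = 9259 × -1.262
W_by_gas = -11682 J; work on gas = −W_by = 11682 J.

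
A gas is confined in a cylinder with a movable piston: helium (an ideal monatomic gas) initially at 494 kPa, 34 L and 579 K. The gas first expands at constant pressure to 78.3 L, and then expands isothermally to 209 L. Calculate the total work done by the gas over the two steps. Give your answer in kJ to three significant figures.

W_total ≈ 59.9 kJ

Step 1 (isobaric): W = PΔV = (494 kPa)(78.3 − 34 L) = 21884 J.
After step 1: P = 494 kPa, V = 78.3 L, T = 1333 K.
Step 2 (isothermal): W = P₁V₁ ln(V₂/V₁) = (38680) ln(209/78.3) = 37976 J.
W_total = 21884 + 37976 = 59860 J.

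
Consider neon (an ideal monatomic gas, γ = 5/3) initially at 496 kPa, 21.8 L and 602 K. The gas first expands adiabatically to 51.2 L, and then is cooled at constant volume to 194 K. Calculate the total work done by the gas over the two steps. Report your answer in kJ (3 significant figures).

Step 1 (adiabatic): W = (P₁V₁ − P₂V₂)/(γ−1) = (10813 − 6120)/0.667 = 7040 J.
Step 2 (isochoric): W = 0 (constant volume).
W_total = 7040 + 0 = 7040 J.

W_total ≈ 7.04 kJ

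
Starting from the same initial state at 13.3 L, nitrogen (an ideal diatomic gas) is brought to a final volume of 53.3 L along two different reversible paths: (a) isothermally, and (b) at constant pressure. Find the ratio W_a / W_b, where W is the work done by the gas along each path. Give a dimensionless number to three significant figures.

W_a / W_b ≈ 0.462

Path (a) isothermal: W = P₁V₁ ln(V₂/V₁) → W_a/(P₁V₁) = 1.388.
Path (b) isobaric: W = P₁(V₂ − V₁) → W_b/(P₁V₁) = 3.008.
W_a / W_b = 1.388 / 3.008 = 0.4616.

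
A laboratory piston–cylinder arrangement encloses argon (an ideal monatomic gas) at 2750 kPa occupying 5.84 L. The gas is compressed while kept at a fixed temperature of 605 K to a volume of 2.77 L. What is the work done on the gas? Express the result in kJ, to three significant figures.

Isothermal: W = nRT ln(V₂/V₁) = P₁V₁ ln(V₂/V₁).
P₁V₁ = (2750 kPa)(5.84 L) = 16060 J.
W = 16060 × ln(2.77/5.84) = 16060 × -0.7459
W_by_gas = -11979 J; work on gas = −W_by = 11979 J.

W ≈ 12.0 kJ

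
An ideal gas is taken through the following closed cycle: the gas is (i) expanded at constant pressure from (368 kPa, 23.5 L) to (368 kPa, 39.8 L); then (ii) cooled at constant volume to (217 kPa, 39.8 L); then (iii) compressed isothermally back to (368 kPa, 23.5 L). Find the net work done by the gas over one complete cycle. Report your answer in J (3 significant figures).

Leg (i): W = PΔV = (368)(39.8 − 23.5) = 5998 J.
Leg (ii): W = 0.
Leg (iii): W = PᵢVᵢ ln(V_f/Vᵢ) = (8637) ln(23.5/39.8) = -4550 J.
W_net = 5998 − 4550 = 1448 J.

W_net ≈ 1450 J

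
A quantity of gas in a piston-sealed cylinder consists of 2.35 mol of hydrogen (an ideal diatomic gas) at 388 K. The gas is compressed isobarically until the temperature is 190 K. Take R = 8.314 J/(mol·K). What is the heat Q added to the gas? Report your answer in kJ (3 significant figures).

Q ≈ -13.5 kJ

Isobaric: W = nRΔT = (2.35)(8.314)(-198) = -3869 J.
ΔU = nCᵥΔT with Cᵥ = 5R/2: ΔU = (2.35)(20.79)(-198) = -9671 J.
Q = ΔU + W = -9671 − 3869 = -13540 J.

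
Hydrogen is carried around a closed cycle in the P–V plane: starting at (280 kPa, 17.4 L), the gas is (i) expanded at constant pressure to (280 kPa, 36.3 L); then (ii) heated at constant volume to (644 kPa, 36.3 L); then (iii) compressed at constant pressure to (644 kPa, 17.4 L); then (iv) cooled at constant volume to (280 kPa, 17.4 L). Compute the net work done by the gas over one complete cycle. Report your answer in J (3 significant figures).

Constant-volume legs do no work.
W(i) = (280)(36.3 − 17.4) = 5292 J; W(iii) = (644)(17.4 − 36.3) = -12172 J.
W_net = 5292 − 12172 = -6880 J (the counter-clockwise enclosed area).

W_net ≈ -6880 J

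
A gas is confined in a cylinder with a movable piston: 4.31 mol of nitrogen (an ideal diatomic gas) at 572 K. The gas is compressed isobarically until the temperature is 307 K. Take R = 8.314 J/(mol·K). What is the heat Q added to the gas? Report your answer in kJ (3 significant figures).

Q ≈ -33.2 kJ

Isobaric: W = nRΔT = (4.31)(8.314)(-265) = -9496 J.
ΔU = nCᵥΔT with Cᵥ = 5R/2: ΔU = (4.31)(20.79)(-265) = -23740 J.
Q = ΔU + W = -23740 − 9496 = -33235 J.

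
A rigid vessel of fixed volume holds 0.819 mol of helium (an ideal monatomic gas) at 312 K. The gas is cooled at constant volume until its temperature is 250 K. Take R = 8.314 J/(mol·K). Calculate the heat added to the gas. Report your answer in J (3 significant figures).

Q ≈ -633 J

Constant volume ⇒ W = 0, so Q = ΔU = nCᵥΔT with Cᵥ = 3R/2 = 12.47 J/(mol·K).
ΔU = (0.819)(12.47)(250 − 312) = -633.3 J.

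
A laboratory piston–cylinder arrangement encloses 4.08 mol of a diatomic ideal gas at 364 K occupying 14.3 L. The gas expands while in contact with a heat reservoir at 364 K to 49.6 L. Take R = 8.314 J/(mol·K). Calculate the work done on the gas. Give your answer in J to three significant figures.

W ≈ -15400 J

Isothermal: W = nRT ln(V₂/V₁).
W = (4.08)(8.314)(364) × ln(49.6/14.3)
  = 12347 × 1.244
W_by_gas = 15357 J; work on gas = −W_by = -15357 J.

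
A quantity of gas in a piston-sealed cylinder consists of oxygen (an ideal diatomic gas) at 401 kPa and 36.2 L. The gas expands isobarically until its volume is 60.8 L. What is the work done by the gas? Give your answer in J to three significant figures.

Isobaric: W = P ΔV.
W = (401 kPa)(60.8 − 36.2 L) = (401)(24.6) = 9865 J.

W ≈ 9860 J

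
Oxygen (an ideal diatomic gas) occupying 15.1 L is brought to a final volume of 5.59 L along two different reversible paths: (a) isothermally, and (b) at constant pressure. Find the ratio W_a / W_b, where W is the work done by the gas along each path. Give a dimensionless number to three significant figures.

Path (a) isothermal: W = P₁V₁ ln(V₂/V₁) → W_a/(P₁V₁) = -0.9937.
Path (b) isobaric: W = P₁(V₂ − V₁) → W_b/(P₁V₁) = -0.6298.
W_a / W_b = -0.9937 / -0.6298 = 1.578.

W_a / W_b ≈ 1.58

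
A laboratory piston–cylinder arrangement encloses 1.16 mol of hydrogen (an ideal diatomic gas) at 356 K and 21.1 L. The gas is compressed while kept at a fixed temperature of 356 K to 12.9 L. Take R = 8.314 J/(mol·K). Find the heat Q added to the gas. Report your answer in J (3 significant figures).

Isothermal ⇒ ΔU = 0, so Q = W = nRT ln(V₂/V₁).
Q = (1.16)(8.314)(356) ln(12.9/21.1) = 3433 × -0.492 = -1689 J.

Q ≈ -1690 J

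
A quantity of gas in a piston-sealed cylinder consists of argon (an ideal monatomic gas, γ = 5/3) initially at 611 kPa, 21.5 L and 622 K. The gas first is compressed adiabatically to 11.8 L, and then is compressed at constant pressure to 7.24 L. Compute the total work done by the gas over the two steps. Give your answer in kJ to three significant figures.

Step 1 (adiabatic): W = (P₁V₁ − P₂V₂)/(γ−1) = (13136 − 19597)/0.667 = -9690 J.
After step 1: P = 1661 kPa, V = 11.8 L, T = 927.9 K.
Step 2 (isobaric): W = PΔV = (1661 kPa)(7.24 − 11.8 L) = -7573 J.
W_total = -9690 − 7573 = -17263 J.

W_total ≈ -17.3 kJ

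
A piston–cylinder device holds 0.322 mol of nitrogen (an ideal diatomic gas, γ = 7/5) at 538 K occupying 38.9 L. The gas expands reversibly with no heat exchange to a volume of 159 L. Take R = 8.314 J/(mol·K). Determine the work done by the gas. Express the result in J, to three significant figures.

W ≈ 1550 J

Adiabatic: TV^(γ−1) = const with γ = 7/5.
T₂ = T₁ (V₁/V₂)^(γ−1) = 538 × (38.9/159)^0.4 = 538 × 0.5694 = 306.3 K.
W_by = nCᵥ(T₁ − T₂) = (0.322)(20.79)(538 − 306.3) = 1550 J.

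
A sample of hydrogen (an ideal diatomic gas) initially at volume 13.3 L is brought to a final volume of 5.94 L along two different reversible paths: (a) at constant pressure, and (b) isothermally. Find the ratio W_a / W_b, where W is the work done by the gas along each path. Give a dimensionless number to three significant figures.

W_a / W_b ≈ 0.687

Path (a) isobaric: W = P₁(V₂ − V₁) → W_a/(P₁V₁) = -0.5534.
Path (b) isothermal: W = P₁V₁ ln(V₂/V₁) → W_b/(P₁V₁) = -0.8061.
W_a / W_b = -0.5534 / -0.8061 = 0.6865.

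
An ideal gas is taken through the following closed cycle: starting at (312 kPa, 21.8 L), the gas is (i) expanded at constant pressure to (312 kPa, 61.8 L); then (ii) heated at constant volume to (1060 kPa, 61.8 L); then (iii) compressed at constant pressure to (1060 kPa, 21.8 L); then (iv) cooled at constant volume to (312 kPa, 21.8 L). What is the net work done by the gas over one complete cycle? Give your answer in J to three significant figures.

W_net ≈ -29900 J

Constant-volume legs do no work.
W(i) = (312)(61.8 − 21.8) = 12480 J; W(iii) = (1060)(21.8 − 61.8) = -42400 J.
W_net = 12480 − 42400 = -29920 J (the counter-clockwise enclosed area).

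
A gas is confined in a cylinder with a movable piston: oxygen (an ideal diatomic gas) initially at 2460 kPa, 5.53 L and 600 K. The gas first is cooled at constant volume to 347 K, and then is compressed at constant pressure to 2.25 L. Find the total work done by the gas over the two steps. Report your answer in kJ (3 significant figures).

W_total ≈ -4.67 kJ

Step 1 (isochoric): W = 0 (constant volume).
After step 1: P = 1423 kPa (V unchanged).
Step 2 (isobaric): W = PΔV = (1423 kPa)(2.25 − 5.53 L) = -4666 J.
W_total = 0 − 4666 = -4666 J.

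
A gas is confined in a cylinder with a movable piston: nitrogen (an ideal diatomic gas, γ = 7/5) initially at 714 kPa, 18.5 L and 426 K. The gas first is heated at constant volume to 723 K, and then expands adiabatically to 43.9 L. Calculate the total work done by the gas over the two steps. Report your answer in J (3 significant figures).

W_total ≈ 16400 J

Step 1 (isochoric): W = 0 (constant volume).
After step 1: P = 1212 kPa (V unchanged).
Step 2 (adiabatic): W = (P₁V₁ − P₂V₂)/(γ−1) = (22418 − 15867)/0.4 = 16379 J.
W_total = 0 + 16379 = 16379 J.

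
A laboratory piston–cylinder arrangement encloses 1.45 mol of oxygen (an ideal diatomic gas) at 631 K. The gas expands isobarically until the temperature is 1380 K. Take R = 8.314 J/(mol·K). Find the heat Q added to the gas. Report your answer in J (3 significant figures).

Q ≈ 31600 J

Isobaric: W = nRΔT = (1.45)(8.314)(749) = 9029 J.
ΔU = nCᵥΔT with Cᵥ = 5R/2: ΔU = (1.45)(20.79)(749) = 22574 J.
Q = ΔU + W = 22574 + 9029 = 31603 J.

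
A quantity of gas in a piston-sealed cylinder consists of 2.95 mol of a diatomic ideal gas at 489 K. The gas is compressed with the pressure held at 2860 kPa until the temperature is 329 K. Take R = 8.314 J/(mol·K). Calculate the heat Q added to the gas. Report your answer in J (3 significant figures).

Isobaric: W = nRΔT = (2.95)(8.314)(-160) = -3924 J.
ΔU = nCᵥΔT with Cᵥ = 5R/2: ΔU = (2.95)(20.79)(-160) = -9811 J.
Q = ΔU + W = -9811 − 3924 = -13735 J.

Q ≈ -13700 J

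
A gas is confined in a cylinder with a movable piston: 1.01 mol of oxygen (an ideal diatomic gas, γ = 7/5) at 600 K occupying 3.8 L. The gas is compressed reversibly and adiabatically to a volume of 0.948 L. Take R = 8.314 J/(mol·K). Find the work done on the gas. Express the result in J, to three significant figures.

W ≈ 9350 J

Adiabatic: TV^(γ−1) = const with γ = 7/5.
T₂ = T₁ (V₁/V₂)^(γ−1) = 600 × (3.8/0.948)^0.4 = 600 × 1.743 = 1046 K.
W_by = nCᵥ(T₁ − T₂) = (1.01)(20.79)(600 − 1046) = -9353 J.
Work on gas = −W_by = 9353 J.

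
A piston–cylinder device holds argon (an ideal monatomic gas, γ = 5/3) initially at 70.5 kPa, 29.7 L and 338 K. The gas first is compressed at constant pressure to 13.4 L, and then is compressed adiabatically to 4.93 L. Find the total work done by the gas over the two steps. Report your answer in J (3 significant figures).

Step 1 (isobaric): W = PΔV = (70.5 kPa)(13.4 − 29.7 L) = -1149 J.
After step 1: P = 70.5 kPa, V = 13.4 L, T = 152.5 K.
Step 2 (adiabatic): W = (P₁V₁ − P₂V₂)/(γ−1) = (944.7 − 1840)/0.667 = -1343 J.
W_total = -1149 − 1343 = -2492 J.

W_total ≈ -2490 J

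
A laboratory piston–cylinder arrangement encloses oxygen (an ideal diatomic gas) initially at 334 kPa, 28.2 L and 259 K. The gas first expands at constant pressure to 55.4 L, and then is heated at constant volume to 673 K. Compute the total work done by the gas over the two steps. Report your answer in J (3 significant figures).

Step 1 (isobaric): W = PΔV = (334 kPa)(55.4 − 28.2 L) = 9085 J.
Step 2 (isochoric): W = 0 (constant volume).
W_total = 9085 + 0 = 9085 J.

W_total ≈ 9080 J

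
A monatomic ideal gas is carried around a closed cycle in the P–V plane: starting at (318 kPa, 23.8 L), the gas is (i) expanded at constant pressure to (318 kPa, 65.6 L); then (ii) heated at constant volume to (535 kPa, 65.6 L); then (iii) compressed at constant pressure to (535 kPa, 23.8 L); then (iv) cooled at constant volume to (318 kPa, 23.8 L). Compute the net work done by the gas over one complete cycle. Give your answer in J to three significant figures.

Constant-volume legs do no work.
W(i) = (318)(65.6 − 23.8) = 13292 J; W(iii) = (535)(23.8 − 65.6) = -22363 J.
W_net = 13292 − 22363 = -9071 J (the counter-clockwise enclosed area).

W_net ≈ -9070 J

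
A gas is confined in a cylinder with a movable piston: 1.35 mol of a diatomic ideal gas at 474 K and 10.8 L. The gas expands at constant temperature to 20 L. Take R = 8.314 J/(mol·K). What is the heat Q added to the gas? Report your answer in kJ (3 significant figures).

Isothermal ⇒ ΔU = 0, so Q = W = nRT ln(V₂/V₁).
Q = (1.35)(8.314)(474) ln(20/10.8) = 5320 × 0.6162 = 3278 J.

Q ≈ 3.28 kJ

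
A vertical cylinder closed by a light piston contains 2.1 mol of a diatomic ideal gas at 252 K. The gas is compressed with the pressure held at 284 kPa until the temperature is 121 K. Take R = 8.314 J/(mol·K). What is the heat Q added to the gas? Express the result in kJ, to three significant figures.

Isobaric: W = nRΔT = (2.1)(8.314)(-131) = -2287 J.
ΔU = nCᵥΔT with Cᵥ = 5R/2: ΔU = (2.1)(20.79)(-131) = -5718 J.
Q = ΔU + W = -5718 − 2287 = -8005 J.

Q ≈ -8.01 kJ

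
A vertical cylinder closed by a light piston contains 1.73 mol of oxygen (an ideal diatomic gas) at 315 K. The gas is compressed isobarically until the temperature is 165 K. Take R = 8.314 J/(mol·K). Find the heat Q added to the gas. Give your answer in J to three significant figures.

Isobaric: W = nRΔT = (1.73)(8.314)(-150) = -2157 J.
ΔU = nCᵥΔT with Cᵥ = 5R/2: ΔU = (1.73)(20.79)(-150) = -5394 J.
Q = ΔU + W = -5394 − 2157 = -7551 J.

Q ≈ -7550 J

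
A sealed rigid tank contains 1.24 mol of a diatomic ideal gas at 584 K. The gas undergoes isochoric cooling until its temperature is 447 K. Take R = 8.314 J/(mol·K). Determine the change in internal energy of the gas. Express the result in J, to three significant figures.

ΔU ≈ -3530 J

Constant volume ⇒ W = 0, so Q = ΔU = nCᵥΔT with Cᵥ = 5R/2 = 20.79 J/(mol·K).
ΔU = (1.24)(20.79)(447 − 584) = -3531 J.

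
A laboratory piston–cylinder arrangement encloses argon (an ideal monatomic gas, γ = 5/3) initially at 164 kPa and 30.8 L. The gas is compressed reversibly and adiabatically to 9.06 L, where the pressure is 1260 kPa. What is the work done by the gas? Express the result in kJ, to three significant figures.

Adiabatic: W = (P₁V₁ − P₂V₂)/(γ − 1) with γ = 5/3.
P₁V₁ = 5051 J, P₂V₂ = 11416 J.
W = (5051 − 11416) / 0.6667 = -9547 J.

W ≈ -9.55 kJ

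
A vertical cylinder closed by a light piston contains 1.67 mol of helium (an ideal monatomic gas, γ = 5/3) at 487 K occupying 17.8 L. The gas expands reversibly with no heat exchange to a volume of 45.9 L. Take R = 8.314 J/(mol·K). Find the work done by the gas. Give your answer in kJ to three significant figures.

Adiabatic: TV^(γ−1) = const with γ = 5/3.
T₂ = T₁ (V₁/V₂)^(γ−1) = 487 × (17.8/45.9)^0.667 = 487 × 0.5318 = 259 K.
W_by = nCᵥ(T₁ − T₂) = (1.67)(12.47)(487 − 259) = 4749 J.

W ≈ 4.75 kJ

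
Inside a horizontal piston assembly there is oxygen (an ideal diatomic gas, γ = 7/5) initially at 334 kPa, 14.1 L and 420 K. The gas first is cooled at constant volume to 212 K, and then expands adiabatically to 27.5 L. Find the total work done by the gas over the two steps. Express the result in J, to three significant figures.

W_total ≈ 1390 J

Step 1 (isochoric): W = 0 (constant volume).
After step 1: P = 168.6 kPa (V unchanged).
Step 2 (adiabatic): W = (P₁V₁ − P₂V₂)/(γ−1) = (2377 − 1820)/0.4 = 1393 J.
W_total = 0 + 1393 = 1393 J.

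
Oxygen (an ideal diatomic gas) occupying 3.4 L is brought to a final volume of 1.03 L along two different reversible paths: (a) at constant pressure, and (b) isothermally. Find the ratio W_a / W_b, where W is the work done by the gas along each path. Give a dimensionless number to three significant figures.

W_a / W_b ≈ 0.584

Path (a) isobaric: W = P₁(V₂ − V₁) → W_a/(P₁V₁) = -0.6971.
Path (b) isothermal: W = P₁V₁ ln(V₂/V₁) → W_b/(P₁V₁) = -1.194.
W_a / W_b = -0.6971 / -1.194 = 0.5837.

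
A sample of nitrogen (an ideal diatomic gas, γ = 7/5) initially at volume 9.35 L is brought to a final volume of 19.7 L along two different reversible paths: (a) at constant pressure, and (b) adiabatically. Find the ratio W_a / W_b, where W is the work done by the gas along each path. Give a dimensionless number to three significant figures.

W_a / W_b ≈ 1.72

Path (a) isobaric: W = P₁(V₂ − V₁) → W_a/(P₁V₁) = 1.107.
Path (b) adiabatic: W = P₁V₁(1 − (V₁/V₂)^(γ−1))/(γ−1) → W_b/(P₁V₁) = 0.6444.
W_a / W_b = 1.107 / 0.6444 = 1.718.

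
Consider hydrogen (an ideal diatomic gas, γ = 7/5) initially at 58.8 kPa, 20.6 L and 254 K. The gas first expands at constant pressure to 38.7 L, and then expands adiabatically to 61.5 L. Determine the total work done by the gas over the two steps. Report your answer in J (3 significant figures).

Step 1 (isobaric): W = PΔV = (58.8 kPa)(38.7 − 20.6 L) = 1064 J.
After step 1: P = 58.8 kPa, V = 38.7 L, T = 477.2 K.
Step 2 (adiabatic): W = (P₁V₁ − P₂V₂)/(γ−1) = (2276 − 1891)/0.4 = 962.1 J.
W_total = 1064 + 962.1 = 2026 J.

W_total ≈ 2030 J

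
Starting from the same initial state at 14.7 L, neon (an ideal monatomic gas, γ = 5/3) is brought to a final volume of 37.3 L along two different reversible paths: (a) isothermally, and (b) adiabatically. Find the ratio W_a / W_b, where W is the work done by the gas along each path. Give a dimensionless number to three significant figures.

W_a / W_b ≈ 1.34

Path (a) isothermal: W = P₁V₁ ln(V₂/V₁) → W_a/(P₁V₁) = 0.9311.
Path (b) adiabatic: W = P₁V₁(1 − (V₁/V₂)^(γ−1))/(γ−1) → W_b/(P₁V₁) = 0.6937.
W_a / W_b = 0.9311 / 0.6937 = 1.342.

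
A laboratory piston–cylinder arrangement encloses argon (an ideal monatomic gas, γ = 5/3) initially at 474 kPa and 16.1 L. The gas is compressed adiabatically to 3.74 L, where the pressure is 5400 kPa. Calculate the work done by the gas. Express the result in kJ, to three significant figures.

W ≈ -18.8 kJ

Adiabatic: W = (P₁V₁ − P₂V₂)/(γ − 1) with γ = 5/3.
P₁V₁ = 7631 J, P₂V₂ = 20196 J.
W = (7631 − 20196) / 0.6667 = -18847 J.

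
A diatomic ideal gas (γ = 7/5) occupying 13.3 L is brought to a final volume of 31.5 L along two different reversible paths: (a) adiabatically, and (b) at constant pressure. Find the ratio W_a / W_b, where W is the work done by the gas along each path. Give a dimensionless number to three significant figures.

W_a / W_b ≈ 0.533

Path (a) adiabatic: W = P₁V₁(1 − (V₁/V₂)^(γ−1))/(γ−1) → W_a/(P₁V₁) = 0.7293.
Path (b) isobaric: W = P₁(V₂ − V₁) → W_b/(P₁V₁) = 1.368.
W_a / W_b = 0.7293 / 1.368 = 0.5329.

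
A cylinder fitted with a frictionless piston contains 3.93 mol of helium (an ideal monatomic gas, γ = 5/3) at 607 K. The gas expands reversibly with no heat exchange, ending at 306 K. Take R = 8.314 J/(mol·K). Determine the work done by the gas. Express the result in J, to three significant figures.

Adiabatic ⇒ Q = 0, so W_by = −ΔU = nCᵥ(T₁ − T₂).
Cᵥ = 3R/2 = 12.47 J/(mol·K).
W = (3.93)(12.47)(607 − 306) = 14752 J.

W ≈ 14800 J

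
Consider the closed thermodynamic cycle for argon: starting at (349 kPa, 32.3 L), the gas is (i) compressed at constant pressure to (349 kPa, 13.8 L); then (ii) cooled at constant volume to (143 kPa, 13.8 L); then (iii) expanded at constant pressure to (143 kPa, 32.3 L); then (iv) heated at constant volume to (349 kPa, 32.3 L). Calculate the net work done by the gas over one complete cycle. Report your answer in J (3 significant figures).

Constant-volume legs do no work.
W(i) = (349)(13.8 − 32.3) = -6456 J; W(iii) = (143)(32.3 − 13.8) = 2645 J.
W_net = -6456 + 2645 = -3811 J (the counter-clockwise enclosed area).

W_net ≈ -3810 J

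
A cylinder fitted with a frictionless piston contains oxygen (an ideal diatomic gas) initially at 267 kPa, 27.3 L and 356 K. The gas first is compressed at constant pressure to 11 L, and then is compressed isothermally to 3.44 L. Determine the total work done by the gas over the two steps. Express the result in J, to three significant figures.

Step 1 (isobaric): W = PΔV = (267 kPa)(11 − 27.3 L) = -4352 J.
After step 1: P = 267 kPa, V = 11 L, T = 143.4 K.
Step 2 (isothermal): W = P₁V₁ ln(V₂/V₁) = (2937) ln(3.44/11) = -3414 J.
W_total = -4352 − 3414 = -7766 J.

W_total ≈ -7770 J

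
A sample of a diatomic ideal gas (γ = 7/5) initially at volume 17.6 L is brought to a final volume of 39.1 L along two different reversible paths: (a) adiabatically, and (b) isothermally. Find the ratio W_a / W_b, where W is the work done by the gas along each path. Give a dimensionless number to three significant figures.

W_a / W_b ≈ 0.856

Path (a) adiabatic: W = P₁V₁(1 − (V₁/V₂)^(γ−1))/(γ−1) → W_a/(P₁V₁) = 0.6833.
Path (b) isothermal: W = P₁V₁ ln(V₂/V₁) → W_b/(P₁V₁) = 0.7982.
W_a / W_b = 0.6833 / 0.7982 = 0.8561.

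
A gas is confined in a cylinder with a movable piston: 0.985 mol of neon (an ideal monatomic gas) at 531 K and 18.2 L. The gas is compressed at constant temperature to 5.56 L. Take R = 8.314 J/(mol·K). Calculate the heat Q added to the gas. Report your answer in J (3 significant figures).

Q ≈ -5160 J

Isothermal ⇒ ΔU = 0, so Q = W = nRT ln(V₂/V₁).
Q = (0.985)(8.314)(531) ln(5.56/18.2) = 4349 × -1.186 = -5157 J.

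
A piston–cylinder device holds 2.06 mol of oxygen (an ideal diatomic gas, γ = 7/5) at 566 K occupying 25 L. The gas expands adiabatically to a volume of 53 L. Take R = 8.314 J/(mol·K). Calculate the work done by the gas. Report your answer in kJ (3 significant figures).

Adiabatic: TV^(γ−1) = const with γ = 7/5.
T₂ = T₁ (V₁/V₂)^(γ−1) = 566 × (25/53)^0.4 = 566 × 0.7404 = 419.1 K.
W_by = nCᵥ(T₁ − T₂) = (2.06)(20.79)(566 − 419.1) = 6291 J.

W ≈ 6.29 kJ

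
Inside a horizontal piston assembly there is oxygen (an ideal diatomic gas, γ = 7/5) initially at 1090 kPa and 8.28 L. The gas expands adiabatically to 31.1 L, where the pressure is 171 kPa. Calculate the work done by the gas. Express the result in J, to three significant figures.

Adiabatic: W = (P₁V₁ − P₂V₂)/(γ − 1) with γ = 7/5.
P₁V₁ = 9025 J, P₂V₂ = 5318 J.
W = (9025 − 5318) / 0.4 = 9268 J.

W ≈ 9270 J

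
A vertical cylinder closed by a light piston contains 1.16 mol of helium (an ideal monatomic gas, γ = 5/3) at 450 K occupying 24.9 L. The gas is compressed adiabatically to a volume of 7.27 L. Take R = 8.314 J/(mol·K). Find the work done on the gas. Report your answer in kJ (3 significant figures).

Adiabatic: TV^(γ−1) = const with γ = 5/3.
T₂ = T₁ (V₁/V₂)^(γ−1) = 450 × (24.9/7.27)^0.667 = 450 × 2.272 = 1022 K.
W_by = nCᵥ(T₁ − T₂) = (1.16)(12.47)(450 − 1022) = -8282 J.
Work on gas = −W_by = 8282 J.

W ≈ 8.28 kJ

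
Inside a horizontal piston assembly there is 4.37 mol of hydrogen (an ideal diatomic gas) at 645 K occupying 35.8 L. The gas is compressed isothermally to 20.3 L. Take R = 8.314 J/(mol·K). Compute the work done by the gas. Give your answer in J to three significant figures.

W ≈ -13300 J

Isothermal: W = nRT ln(V₂/V₁).
W = (4.37)(8.314)(645) × ln(20.3/35.8)
  = 23434 × -0.5673
W_by_gas = -13295 J.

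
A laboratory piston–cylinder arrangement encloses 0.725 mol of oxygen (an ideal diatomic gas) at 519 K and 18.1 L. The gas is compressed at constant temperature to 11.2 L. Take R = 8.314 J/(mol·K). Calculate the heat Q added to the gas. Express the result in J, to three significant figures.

Isothermal ⇒ ΔU = 0, so Q = W = nRT ln(V₂/V₁).
Q = (0.725)(8.314)(519) ln(11.2/18.1) = 3128 × -0.48 = -1502 J.

Q ≈ -1500 J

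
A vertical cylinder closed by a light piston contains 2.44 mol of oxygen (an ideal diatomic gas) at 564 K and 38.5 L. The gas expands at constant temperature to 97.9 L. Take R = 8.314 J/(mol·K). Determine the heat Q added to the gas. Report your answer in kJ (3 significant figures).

Q ≈ 10.7 kJ

Isothermal ⇒ ΔU = 0, so Q = W = nRT ln(V₂/V₁).
Q = (2.44)(8.314)(564) ln(97.9/38.5) = 11441 × 0.9333 = 10678 J.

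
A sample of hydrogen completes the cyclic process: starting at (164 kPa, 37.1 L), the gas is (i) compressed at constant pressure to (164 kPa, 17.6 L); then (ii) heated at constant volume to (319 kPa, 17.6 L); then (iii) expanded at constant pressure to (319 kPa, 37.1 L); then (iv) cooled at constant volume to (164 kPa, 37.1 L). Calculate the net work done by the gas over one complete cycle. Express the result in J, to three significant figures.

Constant-volume legs do no work.
W(i) = (164)(17.6 − 37.1) = -3198 J; W(iii) = (319)(37.1 − 17.6) = 6220 J.
W_net = -3198 + 6220 = 3022 J (the clockwise enclosed area).

W_net ≈ 3020 J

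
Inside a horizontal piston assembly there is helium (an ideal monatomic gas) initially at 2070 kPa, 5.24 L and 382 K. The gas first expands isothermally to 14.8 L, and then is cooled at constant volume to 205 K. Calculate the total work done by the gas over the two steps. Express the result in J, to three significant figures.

Step 1 (isothermal): W = P₁V₁ ln(V₂/V₁) = (10847) ln(14.8/5.24) = 11262 J.
Step 2 (isochoric): W = 0 (constant volume).
W_total = 11262 + 0 = 11262 J.

W_total ≈ 11300 J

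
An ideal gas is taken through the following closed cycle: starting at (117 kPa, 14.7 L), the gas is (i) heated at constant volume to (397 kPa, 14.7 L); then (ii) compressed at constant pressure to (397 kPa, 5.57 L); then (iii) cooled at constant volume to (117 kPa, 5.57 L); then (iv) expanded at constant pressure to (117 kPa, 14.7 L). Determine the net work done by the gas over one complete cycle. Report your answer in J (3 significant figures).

Constant-volume legs do no work.
W(ii) = (397)(5.57 − 14.7) = -3625 J; W(iv) = (117)(14.7 − 5.57) = 1068 J.
W_net = -3625 + 1068 = -2556 J (the counter-clockwise enclosed area).

W_net ≈ -2560 J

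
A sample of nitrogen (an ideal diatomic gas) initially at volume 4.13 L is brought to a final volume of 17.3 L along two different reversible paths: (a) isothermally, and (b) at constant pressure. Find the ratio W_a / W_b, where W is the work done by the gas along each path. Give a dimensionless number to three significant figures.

Path (a) isothermal: W = P₁V₁ ln(V₂/V₁) → W_a/(P₁V₁) = 1.432.
Path (b) isobaric: W = P₁(V₂ − V₁) → W_b/(P₁V₁) = 3.189.
W_a / W_b = 1.432 / 3.189 = 0.4492.

W_a / W_b ≈ 0.449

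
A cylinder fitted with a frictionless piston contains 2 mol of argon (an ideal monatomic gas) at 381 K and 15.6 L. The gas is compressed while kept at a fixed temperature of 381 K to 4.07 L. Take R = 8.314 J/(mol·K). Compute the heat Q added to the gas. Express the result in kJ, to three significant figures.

Isothermal ⇒ ΔU = 0, so Q = W = nRT ln(V₂/V₁).
Q = (2)(8.314)(381) ln(4.07/15.6) = 6335 × -1.344 = -8512 J.

Q ≈ -8.51 kJ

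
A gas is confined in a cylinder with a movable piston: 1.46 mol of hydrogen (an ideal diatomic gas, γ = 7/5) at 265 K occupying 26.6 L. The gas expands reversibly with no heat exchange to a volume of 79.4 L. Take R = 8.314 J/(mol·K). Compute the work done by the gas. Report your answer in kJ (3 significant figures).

W ≈ 2.85 kJ

Adiabatic: TV^(γ−1) = const with γ = 7/5.
T₂ = T₁ (V₁/V₂)^(γ−1) = 265 × (26.6/79.4)^0.4 = 265 × 0.6457 = 171.1 K.
W_by = nCᵥ(T₁ − T₂) = (1.46)(20.79)(265 − 171.1) = 2849 J.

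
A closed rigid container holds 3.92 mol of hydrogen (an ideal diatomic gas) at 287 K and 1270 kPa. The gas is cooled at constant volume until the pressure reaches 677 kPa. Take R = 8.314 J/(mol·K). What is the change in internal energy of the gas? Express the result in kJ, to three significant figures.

Constant volume ⇒ W = 0, so Q = ΔU = nCᵥΔT with Cᵥ = 5R/2 = 20.79 J/(mol·K).
At constant V, T₂/T₁ = P₂/P₁ ⇒ ΔT = T₁(P₂/P₁ − 1) = 287·(677/1270 − 1) = -134 K.
ΔU = (3.92)(20.79)(-134) = -10919 J.

ΔU ≈ -10.9 kJ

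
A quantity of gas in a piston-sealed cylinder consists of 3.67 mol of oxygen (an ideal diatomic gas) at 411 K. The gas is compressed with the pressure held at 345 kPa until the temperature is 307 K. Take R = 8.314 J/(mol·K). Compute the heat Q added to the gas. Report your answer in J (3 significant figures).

Isobaric: W = nRΔT = (3.67)(8.314)(-104) = -3173 J.
ΔU = nCᵥΔT with Cᵥ = 5R/2: ΔU = (3.67)(20.79)(-104) = -7933 J.
Q = ΔU + W = -7933 − 3173 = -11107 J.

Q ≈ -11100 J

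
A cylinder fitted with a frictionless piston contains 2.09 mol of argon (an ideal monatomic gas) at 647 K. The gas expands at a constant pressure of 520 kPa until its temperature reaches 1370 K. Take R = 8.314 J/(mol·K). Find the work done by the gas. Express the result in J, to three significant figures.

Isobaric: W = P ΔV = nR ΔT.
W = (2.09)(8.314)(1370 − 647) = 12563 J.

W ≈ 12600 J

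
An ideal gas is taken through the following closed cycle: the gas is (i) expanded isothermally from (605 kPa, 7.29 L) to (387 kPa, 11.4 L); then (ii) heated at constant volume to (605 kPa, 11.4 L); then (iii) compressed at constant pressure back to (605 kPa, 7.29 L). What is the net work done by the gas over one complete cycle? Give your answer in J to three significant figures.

Leg (i): W = PᵢVᵢ ln(V_f/Vᵢ) = (4410) ln(11.4/7.29) = 1972 J.
Leg (ii): W = 0.
Leg (iii): W = PΔV = (605)(7.29 − 11.4) = -2487 J.
W_net = 1972 − 2487 = -514.6 J.

W_net ≈ -515 J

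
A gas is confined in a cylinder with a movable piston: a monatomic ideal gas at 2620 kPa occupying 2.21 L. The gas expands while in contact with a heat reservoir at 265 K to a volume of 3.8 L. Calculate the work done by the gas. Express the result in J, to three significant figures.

W ≈ 3140 J

Isothermal: W = nRT ln(V₂/V₁) = P₁V₁ ln(V₂/V₁).
P₁V₁ = (2620 kPa)(2.21 L) = 5790 J.
W = 5790 × ln(3.8/2.21) = 5790 × 0.542
W_by_gas = 3138 J.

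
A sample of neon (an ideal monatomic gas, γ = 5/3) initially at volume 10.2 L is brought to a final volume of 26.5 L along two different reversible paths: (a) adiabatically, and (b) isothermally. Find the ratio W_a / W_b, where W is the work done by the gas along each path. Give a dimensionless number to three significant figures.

Path (a) adiabatic: W = P₁V₁(1 − (V₁/V₂)^(γ−1))/(γ−1) → W_a/(P₁V₁) = 0.7063.
Path (b) isothermal: W = P₁V₁ ln(V₂/V₁) → W_b/(P₁V₁) = 0.9548.
W_a / W_b = 0.7063 / 0.9548 = 0.7398.

W_a / W_b ≈ 0.740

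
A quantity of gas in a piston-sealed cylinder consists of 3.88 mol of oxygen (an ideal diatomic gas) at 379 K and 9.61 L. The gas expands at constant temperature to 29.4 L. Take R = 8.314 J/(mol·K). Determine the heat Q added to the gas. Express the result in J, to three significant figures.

Q ≈ 13700 J

Isothermal ⇒ ΔU = 0, so Q = W = nRT ln(V₂/V₁).
Q = (3.88)(8.314)(379) ln(29.4/9.61) = 12226 × 1.118 = 13671 J.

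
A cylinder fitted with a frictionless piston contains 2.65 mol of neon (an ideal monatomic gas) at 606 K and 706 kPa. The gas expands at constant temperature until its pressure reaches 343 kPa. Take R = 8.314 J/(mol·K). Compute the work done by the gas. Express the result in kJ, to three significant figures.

Isothermal process: W = nRT ln(V₂/V₁) = nRT ln(P₁/P₂).
W = (2.65)(8.314)(606) × ln(706/343)
  = 13351 × ln(2.058) = 13351 × 0.7219
W_by_gas = 9638 J.

W ≈ 9.64 kJ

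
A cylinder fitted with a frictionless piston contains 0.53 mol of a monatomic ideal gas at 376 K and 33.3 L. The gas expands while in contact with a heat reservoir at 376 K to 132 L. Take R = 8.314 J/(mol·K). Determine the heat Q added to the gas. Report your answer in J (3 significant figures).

Q ≈ 2280 J

Isothermal ⇒ ΔU = 0, so Q = W = nRT ln(V₂/V₁).
Q = (0.53)(8.314)(376) ln(132/33.3) = 1657 × 1.377 = 2282 J.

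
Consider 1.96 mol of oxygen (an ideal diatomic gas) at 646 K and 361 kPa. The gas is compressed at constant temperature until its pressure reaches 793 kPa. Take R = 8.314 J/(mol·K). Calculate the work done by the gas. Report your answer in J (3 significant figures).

W ≈ -8280 J

Isothermal process: W = nRT ln(V₂/V₁) = nRT ln(P₁/P₂).
W = (1.96)(8.314)(646) × ln(361/793)
  = 10527 × ln(0.4552) = 10527 × -0.7869
W_by_gas = -8284 J.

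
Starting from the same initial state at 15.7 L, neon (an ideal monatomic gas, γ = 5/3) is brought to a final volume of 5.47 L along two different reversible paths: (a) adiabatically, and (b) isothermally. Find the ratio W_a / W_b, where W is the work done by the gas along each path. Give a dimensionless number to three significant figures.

Path (a) adiabatic: W = P₁V₁(1 − (V₁/V₂)^(γ−1))/(γ−1) → W_a/(P₁V₁) = -1.529.
Path (b) isothermal: W = P₁V₁ ln(V₂/V₁) → W_b/(P₁V₁) = -1.054.
W_a / W_b = -1.529 / -1.054 = 1.451.

W_a / W_b ≈ 1.45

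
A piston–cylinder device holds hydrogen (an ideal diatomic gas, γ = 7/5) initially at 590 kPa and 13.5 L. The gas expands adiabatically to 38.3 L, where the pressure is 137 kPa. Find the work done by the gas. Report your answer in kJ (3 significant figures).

W ≈ 6.79 kJ

Adiabatic: W = (P₁V₁ − P₂V₂)/(γ − 1) with γ = 7/5.
P₁V₁ = 7965 J, P₂V₂ = 5247 J.
W = (7965 − 5247) / 0.4 = 6795 J.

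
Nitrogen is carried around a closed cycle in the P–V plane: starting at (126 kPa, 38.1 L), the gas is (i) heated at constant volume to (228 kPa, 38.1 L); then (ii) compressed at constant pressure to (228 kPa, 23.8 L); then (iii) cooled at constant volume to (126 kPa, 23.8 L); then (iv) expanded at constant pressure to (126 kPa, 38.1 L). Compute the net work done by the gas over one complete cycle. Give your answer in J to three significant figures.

Constant-volume legs do no work.
W(ii) = (228)(23.8 − 38.1) = -3260 J; W(iv) = (126)(38.1 − 23.8) = 1802 J.
W_net = -3260 + 1802 = -1459 J (the counter-clockwise enclosed area).

W_net ≈ -1460 J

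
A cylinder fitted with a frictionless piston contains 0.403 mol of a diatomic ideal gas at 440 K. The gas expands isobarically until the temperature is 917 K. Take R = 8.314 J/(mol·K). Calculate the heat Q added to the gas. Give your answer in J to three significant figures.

Isobaric: W = nRΔT = (0.403)(8.314)(477) = 1598 J.
ΔU = nCᵥΔT with Cᵥ = 5R/2: ΔU = (0.403)(20.79)(477) = 3996 J.
Q = ΔU + W = 3996 + 1598 = 5594 J.

Q ≈ 5590 J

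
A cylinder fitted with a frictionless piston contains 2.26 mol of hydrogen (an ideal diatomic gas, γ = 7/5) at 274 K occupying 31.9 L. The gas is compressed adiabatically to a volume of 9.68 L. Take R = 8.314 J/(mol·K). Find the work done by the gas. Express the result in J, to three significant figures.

W ≈ -7870 J

Adiabatic: TV^(γ−1) = const with γ = 7/5.
T₂ = T₁ (V₁/V₂)^(γ−1) = 274 × (31.9/9.68)^0.4 = 274 × 1.611 = 441.5 K.
W_by = nCᵥ(T₁ − T₂) = (2.26)(20.79)(274 − 441.5) = -7867 J.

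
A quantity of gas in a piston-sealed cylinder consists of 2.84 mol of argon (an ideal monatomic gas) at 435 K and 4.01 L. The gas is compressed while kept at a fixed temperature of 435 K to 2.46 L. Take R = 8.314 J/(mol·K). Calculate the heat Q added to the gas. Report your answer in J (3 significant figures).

Isothermal ⇒ ΔU = 0, so Q = W = nRT ln(V₂/V₁).
Q = (2.84)(8.314)(435) ln(2.46/4.01) = 10271 × -0.4886 = -5019 J.

Q ≈ -5020 J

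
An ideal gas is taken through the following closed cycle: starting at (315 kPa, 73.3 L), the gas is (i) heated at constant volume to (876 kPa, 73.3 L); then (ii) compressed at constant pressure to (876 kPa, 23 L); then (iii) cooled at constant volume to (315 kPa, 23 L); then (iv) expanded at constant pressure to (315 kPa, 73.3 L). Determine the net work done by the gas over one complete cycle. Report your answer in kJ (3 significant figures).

Constant-volume legs do no work.
W(ii) = (876)(23 − 73.3) = -44063 J; W(iv) = (315)(73.3 − 23) = 15844 J.
W_net = -44063 + 15844 = -28218 J (the counter-clockwise enclosed area).

W_net ≈ -28.2 kJ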